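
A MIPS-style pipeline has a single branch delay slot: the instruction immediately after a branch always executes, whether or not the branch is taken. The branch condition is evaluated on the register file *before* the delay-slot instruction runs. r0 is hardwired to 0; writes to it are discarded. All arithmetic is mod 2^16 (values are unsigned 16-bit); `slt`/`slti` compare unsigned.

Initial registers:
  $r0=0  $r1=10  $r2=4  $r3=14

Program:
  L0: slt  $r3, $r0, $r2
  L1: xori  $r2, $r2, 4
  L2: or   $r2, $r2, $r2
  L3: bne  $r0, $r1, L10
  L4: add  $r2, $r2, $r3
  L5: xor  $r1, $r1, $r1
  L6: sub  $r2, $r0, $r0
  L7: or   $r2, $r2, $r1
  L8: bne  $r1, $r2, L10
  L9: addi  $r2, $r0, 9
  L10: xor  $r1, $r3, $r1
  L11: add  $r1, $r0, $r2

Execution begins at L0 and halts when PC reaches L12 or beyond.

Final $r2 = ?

#0 slt  $r3, $r0, $r2 ; 0/10/4/1
#1 xori  $r2, $r2, 4 ; 0/10/0/1
#2 or   $r2, $r2, $r2 ; 0/10/0/1
#3 bne  $r0, $r1, L10 ; 0/10/0/1 ; →target
#4 add  $r2, $r2, $r3 ; 0/10/1/1
#10 xor  $r1, $r3, $r1 ; 0/11/1/1
#11 add  $r1, $r0, $r2 ; 0/1/1/1

1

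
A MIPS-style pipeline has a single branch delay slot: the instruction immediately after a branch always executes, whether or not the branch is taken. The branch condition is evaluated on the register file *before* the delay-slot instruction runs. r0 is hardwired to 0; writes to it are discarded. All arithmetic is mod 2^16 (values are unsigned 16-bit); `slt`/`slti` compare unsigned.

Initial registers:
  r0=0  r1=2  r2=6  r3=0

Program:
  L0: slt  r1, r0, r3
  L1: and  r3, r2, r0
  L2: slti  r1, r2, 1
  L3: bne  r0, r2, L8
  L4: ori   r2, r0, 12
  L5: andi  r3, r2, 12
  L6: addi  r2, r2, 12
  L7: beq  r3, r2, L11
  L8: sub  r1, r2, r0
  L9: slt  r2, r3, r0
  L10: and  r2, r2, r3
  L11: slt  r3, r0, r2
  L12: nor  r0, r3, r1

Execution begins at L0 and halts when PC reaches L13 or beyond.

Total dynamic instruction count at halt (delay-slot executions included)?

10

[0] slt  r1, r0, r3  →  {r0:0, r1:0, r2:6, r3:0}
[1] and  r3, r2, r0  →  {r0:0, r1:0, r2:6, r3:0}
[2] slti  r1, r2, 1  →  {r0:0, r1:0, r2:6, r3:0}
[3] bne  r0, r2, L8  →  {r0:0, r1:0, r2:6, r3:0}  ⟨branch taken⟩
[4] ori   r2, r0, 12  →  {r0:0, r1:0, r2:12, r3:0}
[8] sub  r1, r2, r0  →  {r0:0, r1:12, r2:12, r3:0}
[9] slt  r2, r3, r0  →  {r0:0, r1:12, r2:0, r3:0}
[10] and  r2, r2, r3  →  {r0:0, r1:12, r2:0, r3:0}
[11] slt  r3, r0, r2  →  {r0:0, r1:12, r2:0, r3:0}
[12] nor  r0, r3, r1  →  {r0:0, r1:12, r2:0, r3:0}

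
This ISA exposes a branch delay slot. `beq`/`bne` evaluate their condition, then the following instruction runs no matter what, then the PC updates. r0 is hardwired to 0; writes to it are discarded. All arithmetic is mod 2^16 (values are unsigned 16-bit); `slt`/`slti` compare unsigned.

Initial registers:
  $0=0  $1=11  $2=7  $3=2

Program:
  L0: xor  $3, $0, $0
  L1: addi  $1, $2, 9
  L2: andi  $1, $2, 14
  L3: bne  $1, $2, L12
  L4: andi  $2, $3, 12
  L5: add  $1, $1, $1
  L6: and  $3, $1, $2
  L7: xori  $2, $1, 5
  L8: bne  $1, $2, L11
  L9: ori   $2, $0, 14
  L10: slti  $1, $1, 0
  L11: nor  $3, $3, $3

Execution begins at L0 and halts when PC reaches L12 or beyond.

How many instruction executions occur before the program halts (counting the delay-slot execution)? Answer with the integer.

5

PC=0  xor  $3, $0, $0        | $0=0 $1=11 $2=7 $3=0
PC=1  addi  $1, $2, 9        | $0=0 $1=16 $2=7 $3=0
PC=2  andi  $1, $2, 14       | $0=0 $1=6 $2=7 $3=0
PC=3  bne  $1, $2, L12       | $0=0 $1=6 $2=7 $3=0  [TAKEN]
PC=4  andi  $2, $3, 12       | $0=0 $1=6 $2=0 $3=0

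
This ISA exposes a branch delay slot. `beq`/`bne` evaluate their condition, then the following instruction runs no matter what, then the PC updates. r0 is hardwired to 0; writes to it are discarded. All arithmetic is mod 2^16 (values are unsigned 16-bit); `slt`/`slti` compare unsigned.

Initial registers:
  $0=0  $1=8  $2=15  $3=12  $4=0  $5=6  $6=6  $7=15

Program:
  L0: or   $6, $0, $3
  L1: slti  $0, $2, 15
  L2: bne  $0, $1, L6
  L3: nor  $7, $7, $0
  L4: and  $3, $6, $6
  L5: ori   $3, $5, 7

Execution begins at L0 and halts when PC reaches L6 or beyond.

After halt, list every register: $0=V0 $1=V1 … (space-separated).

[0] or   $6, $0, $3  →  {$0:0, $1:8, $2:15, $3:12, $4:0, $5:6, $6:12, $7:15}
[1] slti  $0, $2, 15  →  {$0:0, $1:8, $2:15, $3:12, $4:0, $5:6, $6:12, $7:15}
[2] bne  $0, $1, L6  →  {$0:0, $1:8, $2:15, $3:12, $4:0, $5:6, $6:12, $7:15}  ⟨branch taken⟩
[3] nor  $7, $7, $0  →  {$0:0, $1:8, $2:15, $3:12, $4:0, $5:6, $6:12, $7:65520}

$0=0 $1=8 $2=15 $3=12 $4=0 $5=6 $6=12 $7=65520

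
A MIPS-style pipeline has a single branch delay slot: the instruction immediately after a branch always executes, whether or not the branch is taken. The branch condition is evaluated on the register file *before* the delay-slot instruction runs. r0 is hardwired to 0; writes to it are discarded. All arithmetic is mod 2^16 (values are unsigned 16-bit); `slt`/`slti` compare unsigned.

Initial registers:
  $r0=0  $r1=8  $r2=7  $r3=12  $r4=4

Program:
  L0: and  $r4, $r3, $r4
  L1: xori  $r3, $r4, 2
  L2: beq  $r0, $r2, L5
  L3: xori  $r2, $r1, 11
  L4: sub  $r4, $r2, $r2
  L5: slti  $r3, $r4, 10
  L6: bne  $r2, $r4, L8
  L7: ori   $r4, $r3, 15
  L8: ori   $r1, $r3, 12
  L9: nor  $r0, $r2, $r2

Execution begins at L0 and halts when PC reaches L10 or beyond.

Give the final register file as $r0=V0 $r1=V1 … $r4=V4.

$r0=0 $r1=13 $r2=3 $r3=1 $r4=15

[0] and  $r4, $r3, $r4  →  {$r0:0, $r1:8, $r2:7, $r3:12, $r4:4}
[1] xori  $r3, $r4, 2  →  {$r0:0, $r1:8, $r2:7, $r3:6, $r4:4}
[2] beq  $r0, $r2, L5  →  {$r0:0, $r1:8, $r2:7, $r3:6, $r4:4}  ⟨branch fallthrough⟩
[3] xori  $r2, $r1, 11  →  {$r0:0, $r1:8, $r2:3, $r3:6, $r4:4}
[4] sub  $r4, $r2, $r2  →  {$r0:0, $r1:8, $r2:3, $r3:6, $r4:0}
[5] slti  $r3, $r4, 10  →  {$r0:0, $r1:8, $r2:3, $r3:1, $r4:0}
[6] bne  $r2, $r4, L8  →  {$r0:0, $r1:8, $r2:3, $r3:1, $r4:0}  ⟨branch taken⟩
[7] ori   $r4, $r3, 15  →  {$r0:0, $r1:8, $r2:3, $r3:1, $r4:15}
[8] ori   $r1, $r3, 12  →  {$r0:0, $r1:13, $r2:3, $r3:1, $r4:15}
[9] nor  $r0, $r2, $r2  →  {$r0:0, $r1:13, $r2:3, $r3:1, $r4:15}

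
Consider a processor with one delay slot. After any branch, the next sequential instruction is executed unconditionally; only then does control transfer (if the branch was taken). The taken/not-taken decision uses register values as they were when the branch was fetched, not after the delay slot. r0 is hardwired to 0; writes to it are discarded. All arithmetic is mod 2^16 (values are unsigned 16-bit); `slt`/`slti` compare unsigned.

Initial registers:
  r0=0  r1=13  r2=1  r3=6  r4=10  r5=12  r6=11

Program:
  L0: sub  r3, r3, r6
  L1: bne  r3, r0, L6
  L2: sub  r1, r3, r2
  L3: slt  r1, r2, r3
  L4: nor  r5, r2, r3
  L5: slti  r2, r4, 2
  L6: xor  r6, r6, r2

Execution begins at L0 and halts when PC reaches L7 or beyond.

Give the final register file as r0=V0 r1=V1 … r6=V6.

#0 sub  r3, r3, r6 ; 0/13/1/65531/10/12/11
#1 bne  r3, r0, L6 ; 0/13/1/65531/10/12/11 ; →target
#2 sub  r1, r3, r2 ; 0/65530/1/65531/10/12/11
#6 xor  r6, r6, r2 ; 0/65530/1/65531/10/12/10

r0=0 r1=65530 r2=1 r3=65531 r4=10 r5=12 r6=10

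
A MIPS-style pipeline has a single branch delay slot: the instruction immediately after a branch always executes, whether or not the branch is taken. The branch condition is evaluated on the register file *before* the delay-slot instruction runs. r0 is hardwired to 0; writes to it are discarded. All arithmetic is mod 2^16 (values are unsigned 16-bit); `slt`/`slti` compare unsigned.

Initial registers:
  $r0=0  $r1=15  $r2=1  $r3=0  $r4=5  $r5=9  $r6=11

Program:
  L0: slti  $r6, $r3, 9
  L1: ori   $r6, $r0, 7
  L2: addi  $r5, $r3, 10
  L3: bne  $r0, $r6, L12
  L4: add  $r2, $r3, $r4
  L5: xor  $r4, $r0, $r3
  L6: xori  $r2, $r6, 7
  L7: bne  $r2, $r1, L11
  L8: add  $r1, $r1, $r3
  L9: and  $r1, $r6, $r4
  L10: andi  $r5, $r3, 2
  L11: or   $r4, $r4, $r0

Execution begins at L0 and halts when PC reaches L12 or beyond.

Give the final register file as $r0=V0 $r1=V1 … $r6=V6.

PC=0  slti  $r6, $r3, 9      | $r0=0 $r1=15 $r2=1 $r3=0 $r4=5 $r5=9 $r6=1
PC=1  ori   $r6, $r0, 7      | $r0=0 $r1=15 $r2=1 $r3=0 $r4=5 $r5=9 $r6=7
PC=2  addi  $r5, $r3, 10     | $r0=0 $r1=15 $r2=1 $r3=0 $r4=5 $r5=10 $r6=7
PC=3  bne  $r0, $r6, L12     | $r0=0 $r1=15 $r2=1 $r3=0 $r4=5 $r5=10 $r6=7  [TAKEN]
PC=4  add  $r2, $r3, $r4     | $r0=0 $r1=15 $r2=5 $r3=0 $r4=5 $r5=10 $r6=7

$r0=0 $r1=15 $r2=5 $r3=0 $r4=5 $r5=10 $r6=7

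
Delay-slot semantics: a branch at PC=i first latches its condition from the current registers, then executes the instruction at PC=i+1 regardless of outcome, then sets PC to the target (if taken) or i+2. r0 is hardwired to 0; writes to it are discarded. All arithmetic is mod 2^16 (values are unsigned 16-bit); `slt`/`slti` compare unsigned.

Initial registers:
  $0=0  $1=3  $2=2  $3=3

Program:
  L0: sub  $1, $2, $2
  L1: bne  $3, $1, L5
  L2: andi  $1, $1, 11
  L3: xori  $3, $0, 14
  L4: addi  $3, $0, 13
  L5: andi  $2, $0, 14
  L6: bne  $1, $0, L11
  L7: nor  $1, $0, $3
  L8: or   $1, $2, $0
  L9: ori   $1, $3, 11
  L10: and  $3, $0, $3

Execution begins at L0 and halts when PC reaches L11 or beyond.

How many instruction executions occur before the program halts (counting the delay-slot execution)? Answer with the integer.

9

#0 sub  $1, $2, $2 ; 0/0/2/3
#1 bne  $3, $1, L5 ; 0/0/2/3 ; →target
#2 andi  $1, $1, 11 ; 0/0/2/3
#5 andi  $2, $0, 14 ; 0/0/0/3
#6 bne  $1, $0, L11 ; 0/0/0/3 ; →fallthru
#7 nor  $1, $0, $3 ; 0/65532/0/3
#8 or   $1, $2, $0 ; 0/0/0/3
#9 ori   $1, $3, 11 ; 0/11/0/3
#10 and  $3, $0, $3 ; 0/11/0/0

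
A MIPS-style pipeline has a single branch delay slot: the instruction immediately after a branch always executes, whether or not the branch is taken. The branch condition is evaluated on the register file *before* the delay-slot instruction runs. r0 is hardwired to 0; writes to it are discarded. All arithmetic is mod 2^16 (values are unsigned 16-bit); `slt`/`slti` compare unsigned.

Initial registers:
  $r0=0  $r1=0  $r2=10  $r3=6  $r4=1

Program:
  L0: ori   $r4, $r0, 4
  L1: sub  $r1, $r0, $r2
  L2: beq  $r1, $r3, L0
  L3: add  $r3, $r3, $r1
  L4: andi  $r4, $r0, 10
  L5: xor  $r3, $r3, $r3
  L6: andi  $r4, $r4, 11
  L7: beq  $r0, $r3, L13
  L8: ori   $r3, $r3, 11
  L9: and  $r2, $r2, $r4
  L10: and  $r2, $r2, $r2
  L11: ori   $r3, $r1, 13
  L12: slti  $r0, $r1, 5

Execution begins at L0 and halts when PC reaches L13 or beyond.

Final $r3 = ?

11

PC=0  ori   $r4, $r0, 4      | $r0=0 $r1=0 $r2=10 $r3=6 $r4=4
PC=1  sub  $r1, $r0, $r2     | $r0=0 $r1=65526 $r2=10 $r3=6 $r4=4
PC=2  beq  $r1, $r3, L0      | $r0=0 $r1=65526 $r2=10 $r3=6 $r4=4  [not taken]
PC=3  add  $r3, $r3, $r1     | $r0=0 $r1=65526 $r2=10 $r3=65532 $r4=4
PC=4  andi  $r4, $r0, 10     | $r0=0 $r1=65526 $r2=10 $r3=65532 $r4=0
PC=5  xor  $r3, $r3, $r3     | $r0=0 $r1=65526 $r2=10 $r3=0 $r4=0
PC=6  andi  $r4, $r4, 11     | $r0=0 $r1=65526 $r2=10 $r3=0 $r4=0
PC=7  beq  $r0, $r3, L13     | $r0=0 $r1=65526 $r2=10 $r3=0 $r4=0  [TAKEN]
PC=8  ori   $r3, $r3, 11     | $r0=0 $r1=65526 $r2=10 $r3=11 $r4=0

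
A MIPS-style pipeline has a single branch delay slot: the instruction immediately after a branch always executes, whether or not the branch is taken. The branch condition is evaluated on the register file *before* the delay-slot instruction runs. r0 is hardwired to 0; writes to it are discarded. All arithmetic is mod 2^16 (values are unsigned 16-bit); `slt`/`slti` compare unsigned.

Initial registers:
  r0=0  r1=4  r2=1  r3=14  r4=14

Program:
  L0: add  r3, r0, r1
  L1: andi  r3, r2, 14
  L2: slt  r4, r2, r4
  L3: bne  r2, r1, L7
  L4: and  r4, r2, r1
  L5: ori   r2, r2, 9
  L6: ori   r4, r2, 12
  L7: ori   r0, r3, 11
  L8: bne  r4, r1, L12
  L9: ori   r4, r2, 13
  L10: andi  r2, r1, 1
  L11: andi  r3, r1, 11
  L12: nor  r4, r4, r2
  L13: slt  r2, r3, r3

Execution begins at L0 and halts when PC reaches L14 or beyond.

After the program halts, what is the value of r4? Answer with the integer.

  step pc=0: add  r3, r0, r1  regs=(0,4,1,4,14)
  step pc=1: andi  r3, r2, 14  regs=(0,4,1,0,14)
  step pc=2: slt  r4, r2, r4  regs=(0,4,1,0,1)
  step pc=3: bne  r2, r1, L7  cond=T  regs=(0,4,1,0,1)
  step pc=4: and  r4, r2, r1  regs=(0,4,1,0,0)
  step pc=7: ori   r0, r3, 11  regs=(0,4,1,0,0)
  step pc=8: bne  r4, r1, L12  cond=T  regs=(0,4,1,0,0)
  step pc=9: ori   r4, r2, 13  regs=(0,4,1,0,13)
  step pc=12: nor  r4, r4, r2  regs=(0,4,1,0,65522)
  step pc=13: slt  r2, r3, r3  regs=(0,4,0,0,65522)

65522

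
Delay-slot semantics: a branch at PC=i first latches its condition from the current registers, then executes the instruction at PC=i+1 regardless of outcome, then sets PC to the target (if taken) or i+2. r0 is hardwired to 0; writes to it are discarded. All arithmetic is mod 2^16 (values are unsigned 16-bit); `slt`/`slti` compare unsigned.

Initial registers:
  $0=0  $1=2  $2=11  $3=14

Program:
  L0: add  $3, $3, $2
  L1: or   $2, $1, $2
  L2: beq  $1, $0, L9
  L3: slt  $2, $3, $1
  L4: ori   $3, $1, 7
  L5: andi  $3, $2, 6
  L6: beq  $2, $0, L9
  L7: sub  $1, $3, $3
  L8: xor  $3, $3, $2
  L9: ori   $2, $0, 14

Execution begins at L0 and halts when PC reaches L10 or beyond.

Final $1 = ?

0

  step pc=0: add  $3, $3, $2  regs=(0,2,11,25)
  step pc=1: or   $2, $1, $2  regs=(0,2,11,25)
  step pc=2: beq  $1, $0, L9  cond=F  regs=(0,2,11,25)
  step pc=3: slt  $2, $3, $1  regs=(0,2,0,25)
  step pc=4: ori   $3, $1, 7  regs=(0,2,0,7)
  step pc=5: andi  $3, $2, 6  regs=(0,2,0,0)
  step pc=6: beq  $2, $0, L9  cond=T  regs=(0,2,0,0)
  step pc=7: sub  $1, $3, $3  regs=(0,0,0,0)
  step pc=9: ori   $2, $0, 14  regs=(0,0,14,0)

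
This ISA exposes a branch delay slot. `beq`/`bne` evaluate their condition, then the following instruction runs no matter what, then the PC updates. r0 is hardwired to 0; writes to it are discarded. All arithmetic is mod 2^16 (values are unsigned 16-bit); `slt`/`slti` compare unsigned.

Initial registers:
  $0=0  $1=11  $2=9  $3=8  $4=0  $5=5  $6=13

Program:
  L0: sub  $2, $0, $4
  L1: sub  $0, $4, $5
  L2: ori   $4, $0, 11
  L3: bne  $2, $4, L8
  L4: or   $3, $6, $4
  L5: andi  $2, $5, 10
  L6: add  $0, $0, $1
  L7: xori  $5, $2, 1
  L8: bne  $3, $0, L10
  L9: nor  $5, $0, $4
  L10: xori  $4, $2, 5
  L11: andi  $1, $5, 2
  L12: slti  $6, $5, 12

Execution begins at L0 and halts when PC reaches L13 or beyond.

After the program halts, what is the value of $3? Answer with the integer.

PC=0  sub  $2, $0, $4        | $0=0 $1=11 $2=0 $3=8 $4=0 $5=5 $6=13
PC=1  sub  $0, $4, $5        | $0=0 $1=11 $2=0 $3=8 $4=0 $5=5 $6=13
PC=2  ori   $4, $0, 11       | $0=0 $1=11 $2=0 $3=8 $4=11 $5=5 $6=13
PC=3  bne  $2, $4, L8        | $0=0 $1=11 $2=0 $3=8 $4=11 $5=5 $6=13  [TAKEN]
PC=4  or   $3, $6, $4        | $0=0 $1=11 $2=0 $3=15 $4=11 $5=5 $6=13
PC=8  bne  $3, $0, L10       | $0=0 $1=11 $2=0 $3=15 $4=11 $5=5 $6=13  [TAKEN]
PC=9  nor  $5, $0, $4        | $0=0 $1=11 $2=0 $3=15 $4=11 $5=65524 $6=13
PC=10 xori  $4, $2, 5        | $0=0 $1=11 $2=0 $3=15 $4=5 $5=65524 $6=13
PC=11 andi  $1, $5, 2        | $0=0 $1=0 $2=0 $3=15 $4=5 $5=65524 $6=13
PC=12 slti  $6, $5, 12       | $0=0 $1=0 $2=0 $3=15 $4=5 $5=65524 $6=0

15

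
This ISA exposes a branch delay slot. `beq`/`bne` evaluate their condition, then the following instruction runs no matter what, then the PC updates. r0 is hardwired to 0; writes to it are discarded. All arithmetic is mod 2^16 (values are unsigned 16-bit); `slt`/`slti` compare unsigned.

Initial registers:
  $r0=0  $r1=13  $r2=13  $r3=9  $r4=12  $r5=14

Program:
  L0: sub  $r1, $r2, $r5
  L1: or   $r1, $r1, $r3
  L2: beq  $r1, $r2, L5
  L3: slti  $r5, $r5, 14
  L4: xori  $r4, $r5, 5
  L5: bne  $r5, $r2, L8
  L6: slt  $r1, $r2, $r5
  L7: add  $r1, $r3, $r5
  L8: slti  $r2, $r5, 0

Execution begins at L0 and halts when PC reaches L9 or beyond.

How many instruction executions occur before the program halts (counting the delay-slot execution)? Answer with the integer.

#0 sub  $r1, $r2, $r5 ; 0/65535/13/9/12/14
#1 or   $r1, $r1, $r3 ; 0/65535/13/9/12/14
#2 beq  $r1, $r2, L5 ; 0/65535/13/9/12/14 ; →fallthru
#3 slti  $r5, $r5, 14 ; 0/65535/13/9/12/0
#4 xori  $r4, $r5, 5 ; 0/65535/13/9/5/0
#5 bne  $r5, $r2, L8 ; 0/65535/13/9/5/0 ; →target
#6 slt  $r1, $r2, $r5 ; 0/0/13/9/5/0
#8 slti  $r2, $r5, 0 ; 0/0/0/9/5/0

8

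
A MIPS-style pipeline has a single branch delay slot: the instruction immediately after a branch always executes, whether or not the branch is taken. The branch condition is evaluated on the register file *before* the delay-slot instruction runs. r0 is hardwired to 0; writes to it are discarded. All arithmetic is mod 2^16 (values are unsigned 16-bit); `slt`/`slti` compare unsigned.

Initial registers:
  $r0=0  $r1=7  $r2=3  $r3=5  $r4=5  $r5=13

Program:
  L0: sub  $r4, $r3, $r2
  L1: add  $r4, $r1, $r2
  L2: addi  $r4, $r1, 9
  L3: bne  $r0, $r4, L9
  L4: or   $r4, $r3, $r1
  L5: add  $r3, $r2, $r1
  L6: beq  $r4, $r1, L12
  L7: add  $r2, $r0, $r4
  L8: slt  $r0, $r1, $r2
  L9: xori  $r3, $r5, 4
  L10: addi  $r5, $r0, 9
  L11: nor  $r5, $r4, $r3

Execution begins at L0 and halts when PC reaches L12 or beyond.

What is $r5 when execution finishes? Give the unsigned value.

  step pc=0: sub  $r4, $r3, $r2  regs=(0,7,3,5,2,13)
  step pc=1: add  $r4, $r1, $r2  regs=(0,7,3,5,10,13)
  step pc=2: addi  $r4, $r1, 9  regs=(0,7,3,5,16,13)
  step pc=3: bne  $r0, $r4, L9  cond=T  regs=(0,7,3,5,16,13)
  step pc=4: or   $r4, $r3, $r1  regs=(0,7,3,5,7,13)
  step pc=9: xori  $r3, $r5, 4  regs=(0,7,3,9,7,13)
  step pc=10: addi  $r5, $r0, 9  regs=(0,7,3,9,7,9)
  step pc=11: nor  $r5, $r4, $r3  regs=(0,7,3,9,7,65520)

65520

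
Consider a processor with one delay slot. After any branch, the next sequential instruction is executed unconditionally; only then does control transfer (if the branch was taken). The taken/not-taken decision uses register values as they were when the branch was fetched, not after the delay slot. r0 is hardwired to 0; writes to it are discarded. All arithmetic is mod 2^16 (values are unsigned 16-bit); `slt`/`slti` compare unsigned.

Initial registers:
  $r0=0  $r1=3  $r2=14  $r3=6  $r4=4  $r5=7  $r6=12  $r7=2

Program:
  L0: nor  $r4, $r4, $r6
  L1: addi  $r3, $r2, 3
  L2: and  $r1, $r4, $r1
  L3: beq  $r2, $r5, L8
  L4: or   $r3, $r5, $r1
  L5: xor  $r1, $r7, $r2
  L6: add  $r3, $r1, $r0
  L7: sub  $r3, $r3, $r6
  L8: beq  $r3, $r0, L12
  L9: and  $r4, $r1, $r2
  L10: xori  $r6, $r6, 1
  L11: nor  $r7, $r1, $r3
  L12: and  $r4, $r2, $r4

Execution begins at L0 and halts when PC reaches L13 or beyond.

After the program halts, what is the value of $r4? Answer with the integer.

  step pc=0: nor  $r4, $r4, $r6  regs=(0,3,14,6,65523,7,12,2)
  step pc=1: addi  $r3, $r2, 3  regs=(0,3,14,17,65523,7,12,2)
  step pc=2: and  $r1, $r4, $r1  regs=(0,3,14,17,65523,7,12,2)
  step pc=3: beq  $r2, $r5, L8  cond=F  regs=(0,3,14,17,65523,7,12,2)
  step pc=4: or   $r3, $r5, $r1  regs=(0,3,14,7,65523,7,12,2)
  step pc=5: xor  $r1, $r7, $r2  regs=(0,12,14,7,65523,7,12,2)
  step pc=6: add  $r3, $r1, $r0  regs=(0,12,14,12,65523,7,12,2)
  step pc=7: sub  $r3, $r3, $r6  regs=(0,12,14,0,65523,7,12,2)
  step pc=8: beq  $r3, $r0, L12  cond=T  regs=(0,12,14,0,65523,7,12,2)
  step pc=9: and  $r4, $r1, $r2  regs=(0,12,14,0,12,7,12,2)
  step pc=12: and  $r4, $r2, $r4  regs=(0,12,14,0,12,7,12,2)

12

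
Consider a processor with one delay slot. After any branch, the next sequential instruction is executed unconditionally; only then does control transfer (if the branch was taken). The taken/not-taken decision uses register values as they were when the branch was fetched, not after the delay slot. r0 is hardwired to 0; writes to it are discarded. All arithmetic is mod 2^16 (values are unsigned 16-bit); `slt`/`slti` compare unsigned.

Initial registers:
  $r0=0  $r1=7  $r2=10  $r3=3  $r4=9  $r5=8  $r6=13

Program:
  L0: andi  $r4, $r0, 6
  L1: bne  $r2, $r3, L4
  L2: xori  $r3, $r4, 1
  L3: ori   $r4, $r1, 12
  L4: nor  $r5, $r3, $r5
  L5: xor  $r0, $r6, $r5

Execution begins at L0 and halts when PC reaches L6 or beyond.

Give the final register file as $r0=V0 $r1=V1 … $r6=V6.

  step pc=0: andi  $r4, $r0, 6  regs=(0,7,10,3,0,8,13)
  step pc=1: bne  $r2, $r3, L4  cond=T  regs=(0,7,10,3,0,8,13)
  step pc=2: xori  $r3, $r4, 1  regs=(0,7,10,1,0,8,13)
  step pc=4: nor  $r5, $r3, $r5  regs=(0,7,10,1,0,65526,13)
  step pc=5: xor  $r0, $r6, $r5  regs=(0,7,10,1,0,65526,13)

$r0=0 $r1=7 $r2=10 $r3=1 $r4=0 $r5=65526 $r6=13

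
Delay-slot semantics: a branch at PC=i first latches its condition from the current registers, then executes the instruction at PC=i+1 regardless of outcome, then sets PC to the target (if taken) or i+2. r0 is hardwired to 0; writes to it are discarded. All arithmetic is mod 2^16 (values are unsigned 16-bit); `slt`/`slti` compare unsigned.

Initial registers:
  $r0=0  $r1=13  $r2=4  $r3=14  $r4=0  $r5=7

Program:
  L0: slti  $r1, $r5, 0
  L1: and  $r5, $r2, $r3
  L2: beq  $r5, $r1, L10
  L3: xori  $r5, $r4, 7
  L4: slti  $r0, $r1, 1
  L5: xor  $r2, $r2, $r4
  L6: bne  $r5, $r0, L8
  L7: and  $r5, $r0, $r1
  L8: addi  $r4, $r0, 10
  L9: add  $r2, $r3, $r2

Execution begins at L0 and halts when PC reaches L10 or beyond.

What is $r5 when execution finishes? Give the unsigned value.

0

[0] slti  $r1, $r5, 0  →  {$r0:0, $r1:0, $r2:4, $r3:14, $r4:0, $r5:7}
[1] and  $r5, $r2, $r3  →  {$r0:0, $r1:0, $r2:4, $r3:14, $r4:0, $r5:4}
[2] beq  $r5, $r1, L10  →  {$r0:0, $r1:0, $r2:4, $r3:14, $r4:0, $r5:4}  ⟨branch fallthrough⟩
[3] xori  $r5, $r4, 7  →  {$r0:0, $r1:0, $r2:4, $r3:14, $r4:0, $r5:7}
[4] slti  $r0, $r1, 1  →  {$r0:0, $r1:0, $r2:4, $r3:14, $r4:0, $r5:7}
[5] xor  $r2, $r2, $r4  →  {$r0:0, $r1:0, $r2:4, $r3:14, $r4:0, $r5:7}
[6] bne  $r5, $r0, L8  →  {$r0:0, $r1:0, $r2:4, $r3:14, $r4:0, $r5:7}  ⟨branch taken⟩
[7] and  $r5, $r0, $r1  →  {$r0:0, $r1:0, $r2:4, $r3:14, $r4:0, $r5:0}
[8] addi  $r4, $r0, 10  →  {$r0:0, $r1:0, $r2:4, $r3:14, $r4:10, $r5:0}
[9] add  $r2, $r3, $r2  →  {$r0:0, $r1:0, $r2:18, $r3:14, $r4:10, $r5:0}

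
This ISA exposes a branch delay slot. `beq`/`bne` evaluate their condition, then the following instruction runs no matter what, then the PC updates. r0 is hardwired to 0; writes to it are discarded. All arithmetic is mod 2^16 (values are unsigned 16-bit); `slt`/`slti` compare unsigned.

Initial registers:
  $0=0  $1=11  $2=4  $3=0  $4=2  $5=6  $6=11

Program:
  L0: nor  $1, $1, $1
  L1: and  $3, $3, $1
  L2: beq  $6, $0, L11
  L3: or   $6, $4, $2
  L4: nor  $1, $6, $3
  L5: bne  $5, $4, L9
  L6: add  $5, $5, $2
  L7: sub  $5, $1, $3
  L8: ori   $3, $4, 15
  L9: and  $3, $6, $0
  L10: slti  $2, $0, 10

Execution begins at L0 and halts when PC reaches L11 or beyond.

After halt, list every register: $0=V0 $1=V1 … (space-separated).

$0=0 $1=65529 $2=1 $3=0 $4=2 $5=10 $6=6

[0] nor  $1, $1, $1  →  {$0:0, $1:65524, $2:4, $3:0, $4:2, $5:6, $6:11}
[1] and  $3, $3, $1  →  {$0:0, $1:65524, $2:4, $3:0, $4:2, $5:6, $6:11}
[2] beq  $6, $0, L11  →  {$0:0, $1:65524, $2:4, $3:0, $4:2, $5:6, $6:11}  ⟨branch fallthrough⟩
[3] or   $6, $4, $2  →  {$0:0, $1:65524, $2:4, $3:0, $4:2, $5:6, $6:6}
[4] nor  $1, $6, $3  →  {$0:0, $1:65529, $2:4, $3:0, $4:2, $5:6, $6:6}
[5] bne  $5, $4, L9  →  {$0:0, $1:65529, $2:4, $3:0, $4:2, $5:6, $6:6}  ⟨branch taken⟩
[6] add  $5, $5, $2  →  {$0:0, $1:65529, $2:4, $3:0, $4:2, $5:10, $6:6}
[9] and  $3, $6, $0  →  {$0:0, $1:65529, $2:4, $3:0, $4:2, $5:10, $6:6}
[10] slti  $2, $0, 10  →  {$0:0, $1:65529, $2:1, $3:0, $4:2, $5:10, $6:6}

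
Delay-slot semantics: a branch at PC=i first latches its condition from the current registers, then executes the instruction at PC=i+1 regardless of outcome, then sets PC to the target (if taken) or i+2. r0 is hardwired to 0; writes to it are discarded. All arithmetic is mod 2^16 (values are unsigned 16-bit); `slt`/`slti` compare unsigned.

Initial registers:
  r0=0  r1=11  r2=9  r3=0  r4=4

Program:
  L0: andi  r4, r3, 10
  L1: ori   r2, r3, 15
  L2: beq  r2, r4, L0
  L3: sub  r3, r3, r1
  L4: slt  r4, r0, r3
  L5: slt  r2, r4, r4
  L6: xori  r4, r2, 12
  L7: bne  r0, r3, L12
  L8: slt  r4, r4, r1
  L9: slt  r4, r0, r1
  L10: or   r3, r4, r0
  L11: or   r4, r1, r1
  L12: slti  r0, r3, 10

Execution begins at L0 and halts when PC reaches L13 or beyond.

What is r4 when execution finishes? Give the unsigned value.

0

  step pc=0: andi  r4, r3, 10  regs=(0,11,9,0,0)
  step pc=1: ori   r2, r3, 15  regs=(0,11,15,0,0)
  step pc=2: beq  r2, r4, L0  cond=F  regs=(0,11,15,0,0)
  step pc=3: sub  r3, r3, r1  regs=(0,11,15,65525,0)
  step pc=4: slt  r4, r0, r3  regs=(0,11,15,65525,1)
  step pc=5: slt  r2, r4, r4  regs=(0,11,0,65525,1)
  step pc=6: xori  r4, r2, 12  regs=(0,11,0,65525,12)
  step pc=7: bne  r0, r3, L12  cond=T  regs=(0,11,0,65525,12)
  step pc=8: slt  r4, r4, r1  regs=(0,11,0,65525,0)
  step pc=12: slti  r0, r3, 10  regs=(0,11,0,65525,0)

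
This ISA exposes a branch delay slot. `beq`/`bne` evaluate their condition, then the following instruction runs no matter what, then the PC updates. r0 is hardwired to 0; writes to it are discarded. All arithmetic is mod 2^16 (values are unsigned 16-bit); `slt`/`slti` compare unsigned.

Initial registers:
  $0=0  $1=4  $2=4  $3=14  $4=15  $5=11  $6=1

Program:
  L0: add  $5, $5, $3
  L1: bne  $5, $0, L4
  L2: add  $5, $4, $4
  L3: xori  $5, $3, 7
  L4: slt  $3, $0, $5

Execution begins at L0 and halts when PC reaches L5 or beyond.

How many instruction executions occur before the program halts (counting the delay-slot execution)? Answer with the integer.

4

  step pc=0: add  $5, $5, $3  regs=(0,4,4,14,15,25,1)
  step pc=1: bne  $5, $0, L4  cond=T  regs=(0,4,4,14,15,25,1)
  step pc=2: add  $5, $4, $4  regs=(0,4,4,14,15,30,1)
  step pc=4: slt  $3, $0, $5  regs=(0,4,4,1,15,30,1)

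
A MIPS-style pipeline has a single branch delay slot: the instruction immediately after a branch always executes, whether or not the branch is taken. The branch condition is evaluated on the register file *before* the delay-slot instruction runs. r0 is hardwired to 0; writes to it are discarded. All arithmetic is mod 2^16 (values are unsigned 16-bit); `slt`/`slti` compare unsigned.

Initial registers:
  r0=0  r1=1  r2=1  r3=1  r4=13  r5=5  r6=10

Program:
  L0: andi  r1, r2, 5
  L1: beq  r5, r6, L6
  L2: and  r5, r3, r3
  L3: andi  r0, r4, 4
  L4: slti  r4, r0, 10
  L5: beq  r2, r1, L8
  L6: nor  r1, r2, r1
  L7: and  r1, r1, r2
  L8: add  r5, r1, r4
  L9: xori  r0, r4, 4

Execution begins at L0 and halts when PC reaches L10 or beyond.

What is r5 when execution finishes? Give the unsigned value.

65535

PC=0  andi  r1, r2, 5        | r0=0 r1=1 r2=1 r3=1 r4=13 r5=5 r6=10
PC=1  beq  r5, r6, L6        | r0=0 r1=1 r2=1 r3=1 r4=13 r5=5 r6=10  [not taken]
PC=2  and  r5, r3, r3        | r0=0 r1=1 r2=1 r3=1 r4=13 r5=1 r6=10
PC=3  andi  r0, r4, 4        | r0=0 r1=1 r2=1 r3=1 r4=13 r5=1 r6=10
PC=4  slti  r4, r0, 10       | r0=0 r1=1 r2=1 r3=1 r4=1 r5=1 r6=10
PC=5  beq  r2, r1, L8        | r0=0 r1=1 r2=1 r3=1 r4=1 r5=1 r6=10  [TAKEN]
PC=6  nor  r1, r2, r1        | r0=0 r1=65534 r2=1 r3=1 r4=1 r5=1 r6=10
PC=8  add  r5, r1, r4        | r0=0 r1=65534 r2=1 r3=1 r4=1 r5=65535 r6=10
PC=9  xori  r0, r4, 4        | r0=0 r1=65534 r2=1 r3=1 r4=1 r5=65535 r6=10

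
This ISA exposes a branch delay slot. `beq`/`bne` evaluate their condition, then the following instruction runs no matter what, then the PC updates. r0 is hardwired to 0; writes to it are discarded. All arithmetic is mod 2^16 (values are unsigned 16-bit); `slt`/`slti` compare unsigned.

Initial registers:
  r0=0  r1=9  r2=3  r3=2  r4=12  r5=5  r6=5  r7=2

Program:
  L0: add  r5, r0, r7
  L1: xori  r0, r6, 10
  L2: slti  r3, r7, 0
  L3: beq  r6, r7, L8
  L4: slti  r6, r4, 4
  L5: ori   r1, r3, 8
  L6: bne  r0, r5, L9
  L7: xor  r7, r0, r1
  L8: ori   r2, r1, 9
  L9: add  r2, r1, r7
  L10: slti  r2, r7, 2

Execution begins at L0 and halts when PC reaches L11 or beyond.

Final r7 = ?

  step pc=0: add  r5, r0, r7  regs=(0,9,3,2,12,2,5,2)
  step pc=1: xori  r0, r6, 10  regs=(0,9,3,2,12,2,5,2)
  step pc=2: slti  r3, r7, 0  regs=(0,9,3,0,12,2,5,2)
  step pc=3: beq  r6, r7, L8  cond=F  regs=(0,9,3,0,12,2,5,2)
  step pc=4: slti  r6, r4, 4  regs=(0,9,3,0,12,2,0,2)
  step pc=5: ori   r1, r3, 8  regs=(0,8,3,0,12,2,0,2)
  step pc=6: bne  r0, r5, L9  cond=T  regs=(0,8,3,0,12,2,0,2)
  step pc=7: xor  r7, r0, r1  regs=(0,8,3,0,12,2,0,8)
  step pc=9: add  r2, r1, r7  regs=(0,8,16,0,12,2,0,8)
  step pc=10: slti  r2, r7, 2  regs=(0,8,0,0,12,2,0,8)

8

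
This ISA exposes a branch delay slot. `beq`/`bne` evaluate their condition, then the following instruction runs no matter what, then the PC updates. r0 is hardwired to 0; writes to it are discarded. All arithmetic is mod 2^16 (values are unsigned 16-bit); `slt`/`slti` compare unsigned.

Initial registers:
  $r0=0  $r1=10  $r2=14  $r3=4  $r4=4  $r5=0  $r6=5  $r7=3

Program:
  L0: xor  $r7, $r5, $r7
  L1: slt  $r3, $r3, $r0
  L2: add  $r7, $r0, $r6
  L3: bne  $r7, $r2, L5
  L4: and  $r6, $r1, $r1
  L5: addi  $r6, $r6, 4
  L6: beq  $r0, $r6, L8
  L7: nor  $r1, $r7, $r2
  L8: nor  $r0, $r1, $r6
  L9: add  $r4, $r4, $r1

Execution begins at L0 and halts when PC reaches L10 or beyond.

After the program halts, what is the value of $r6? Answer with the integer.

14

PC=0  xor  $r7, $r5, $r7     | $r0=0 $r1=10 $r2=14 $r3=4 $r4=4 $r5=0 $r6=5 $r7=3
PC=1  slt  $r3, $r3, $r0     | $r0=0 $r1=10 $r2=14 $r3=0 $r4=4 $r5=0 $r6=5 $r7=3
PC=2  add  $r7, $r0, $r6     | $r0=0 $r1=10 $r2=14 $r3=0 $r4=4 $r5=0 $r6=5 $r7=5
PC=3  bne  $r7, $r2, L5      | $r0=0 $r1=10 $r2=14 $r3=0 $r4=4 $r5=0 $r6=5 $r7=5  [TAKEN]
PC=4  and  $r6, $r1, $r1     | $r0=0 $r1=10 $r2=14 $r3=0 $r4=4 $r5=0 $r6=10 $r7=5
PC=5  addi  $r6, $r6, 4      | $r0=0 $r1=10 $r2=14 $r3=0 $r4=4 $r5=0 $r6=14 $r7=5
PC=6  beq  $r0, $r6, L8      | $r0=0 $r1=10 $r2=14 $r3=0 $r4=4 $r5=0 $r6=14 $r7=5  [not taken]
PC=7  nor  $r1, $r7, $r2     | $r0=0 $r1=65520 $r2=14 $r3=0 $r4=4 $r5=0 $r6=14 $r7=5
PC=8  nor  $r0, $r1, $r6     | $r0=0 $r1=65520 $r2=14 $r3=0 $r4=4 $r5=0 $r6=14 $r7=5
PC=9  add  $r4, $r4, $r1     | $r0=0 $r1=65520 $r2=14 $r3=0 $r4=65524 $r5=0 $r6=14 $r7=5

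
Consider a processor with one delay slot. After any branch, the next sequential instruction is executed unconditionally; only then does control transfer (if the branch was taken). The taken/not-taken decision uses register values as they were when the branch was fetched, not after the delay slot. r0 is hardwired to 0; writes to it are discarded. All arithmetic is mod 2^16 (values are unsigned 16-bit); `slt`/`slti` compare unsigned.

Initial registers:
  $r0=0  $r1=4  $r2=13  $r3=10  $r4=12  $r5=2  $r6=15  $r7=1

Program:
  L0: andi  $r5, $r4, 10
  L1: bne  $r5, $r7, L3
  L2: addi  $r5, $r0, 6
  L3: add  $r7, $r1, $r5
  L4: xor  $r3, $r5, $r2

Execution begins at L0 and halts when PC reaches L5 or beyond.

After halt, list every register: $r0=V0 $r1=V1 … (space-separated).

[0] andi  $r5, $r4, 10  →  {$r0:0, $r1:4, $r2:13, $r3:10, $r4:12, $r5:8, $r6:15, $r7:1}
[1] bne  $r5, $r7, L3  →  {$r0:0, $r1:4, $r2:13, $r3:10, $r4:12, $r5:8, $r6:15, $r7:1}  ⟨branch taken⟩
[2] addi  $r5, $r0, 6  →  {$r0:0, $r1:4, $r2:13, $r3:10, $r4:12, $r5:6, $r6:15, $r7:1}
[3] add  $r7, $r1, $r5  →  {$r0:0, $r1:4, $r2:13, $r3:10, $r4:12, $r5:6, $r6:15, $r7:10}
[4] xor  $r3, $r5, $r2  →  {$r0:0, $r1:4, $r2:13, $r3:11, $r4:12, $r5:6, $r6:15, $r7:10}

$r0=0 $r1=4 $r2=13 $r3=11 $r4=12 $r5=6 $r6=15 $r7=10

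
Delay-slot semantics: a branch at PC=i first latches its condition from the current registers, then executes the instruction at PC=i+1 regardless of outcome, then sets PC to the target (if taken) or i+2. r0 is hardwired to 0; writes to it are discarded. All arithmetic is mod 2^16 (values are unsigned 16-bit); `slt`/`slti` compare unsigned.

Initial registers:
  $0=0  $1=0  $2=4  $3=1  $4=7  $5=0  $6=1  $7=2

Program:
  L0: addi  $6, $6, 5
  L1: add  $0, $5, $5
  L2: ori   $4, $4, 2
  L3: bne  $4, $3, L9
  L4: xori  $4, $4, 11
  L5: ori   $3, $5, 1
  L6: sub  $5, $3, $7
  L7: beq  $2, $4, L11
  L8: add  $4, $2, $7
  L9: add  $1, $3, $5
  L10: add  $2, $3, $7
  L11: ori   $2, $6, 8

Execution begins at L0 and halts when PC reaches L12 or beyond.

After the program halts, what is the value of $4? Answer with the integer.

  step pc=0: addi  $6, $6, 5  regs=(0,0,4,1,7,0,6,2)
  step pc=1: add  $0, $5, $5  regs=(0,0,4,1,7,0,6,2)
  step pc=2: ori   $4, $4, 2  regs=(0,0,4,1,7,0,6,2)
  step pc=3: bne  $4, $3, L9  cond=T  regs=(0,0,4,1,7,0,6,2)
  step pc=4: xori  $4, $4, 11  regs=(0,0,4,1,12,0,6,2)
  step pc=9: add  $1, $3, $5  regs=(0,1,4,1,12,0,6,2)
  step pc=10: add  $2, $3, $7  regs=(0,1,3,1,12,0,6,2)
  step pc=11: ori   $2, $6, 8  regs=(0,1,14,1,12,0,6,2)

12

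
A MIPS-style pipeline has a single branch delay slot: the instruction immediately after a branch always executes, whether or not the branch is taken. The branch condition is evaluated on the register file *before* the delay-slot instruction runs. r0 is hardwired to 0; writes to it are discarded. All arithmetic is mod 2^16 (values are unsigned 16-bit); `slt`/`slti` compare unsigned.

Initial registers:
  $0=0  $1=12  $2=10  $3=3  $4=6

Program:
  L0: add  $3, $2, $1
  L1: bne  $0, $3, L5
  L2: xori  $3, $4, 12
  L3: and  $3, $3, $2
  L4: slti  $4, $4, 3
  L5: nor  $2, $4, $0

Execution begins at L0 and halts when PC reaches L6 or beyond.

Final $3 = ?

10

PC=0  add  $3, $2, $1        | $0=0 $1=12 $2=10 $3=22 $4=6
PC=1  bne  $0, $3, L5        | $0=0 $1=12 $2=10 $3=22 $4=6  [TAKEN]
PC=2  xori  $3, $4, 12       | $0=0 $1=12 $2=10 $3=10 $4=6
PC=5  nor  $2, $4, $0        | $0=0 $1=12 $2=65529 $3=10 $4=6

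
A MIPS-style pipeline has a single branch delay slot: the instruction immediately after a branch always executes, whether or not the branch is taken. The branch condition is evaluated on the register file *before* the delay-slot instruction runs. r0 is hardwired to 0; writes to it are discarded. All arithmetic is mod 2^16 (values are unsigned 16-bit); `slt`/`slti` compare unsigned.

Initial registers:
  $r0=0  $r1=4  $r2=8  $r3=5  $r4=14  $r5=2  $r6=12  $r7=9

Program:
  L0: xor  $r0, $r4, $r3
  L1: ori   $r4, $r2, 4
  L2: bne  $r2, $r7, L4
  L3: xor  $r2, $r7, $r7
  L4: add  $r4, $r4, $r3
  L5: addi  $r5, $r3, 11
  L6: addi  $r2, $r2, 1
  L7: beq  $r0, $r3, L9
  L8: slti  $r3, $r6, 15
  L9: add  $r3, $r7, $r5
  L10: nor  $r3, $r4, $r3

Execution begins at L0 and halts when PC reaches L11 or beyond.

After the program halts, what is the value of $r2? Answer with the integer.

1

#0 xor  $r0, $r4, $r3 ; 0/4/8/5/14/2/12/9
#1 ori   $r4, $r2, 4 ; 0/4/8/5/12/2/12/9
#2 bne  $r2, $r7, L4 ; 0/4/8/5/12/2/12/9 ; →target
#3 xor  $r2, $r7, $r7 ; 0/4/0/5/12/2/12/9
#4 add  $r4, $r4, $r3 ; 0/4/0/5/17/2/12/9
#5 addi  $r5, $r3, 11 ; 0/4/0/5/17/16/12/9
#6 addi  $r2, $r2, 1 ; 0/4/1/5/17/16/12/9
#7 beq  $r0, $r3, L9 ; 0/4/1/5/17/16/12/9 ; →fallthru
#8 slti  $r3, $r6, 15 ; 0/4/1/1/17/16/12/9
#9 add  $r3, $r7, $r5 ; 0/4/1/25/17/16/12/9
#10 nor  $r3, $r4, $r3 ; 0/4/1/65510/17/16/12/9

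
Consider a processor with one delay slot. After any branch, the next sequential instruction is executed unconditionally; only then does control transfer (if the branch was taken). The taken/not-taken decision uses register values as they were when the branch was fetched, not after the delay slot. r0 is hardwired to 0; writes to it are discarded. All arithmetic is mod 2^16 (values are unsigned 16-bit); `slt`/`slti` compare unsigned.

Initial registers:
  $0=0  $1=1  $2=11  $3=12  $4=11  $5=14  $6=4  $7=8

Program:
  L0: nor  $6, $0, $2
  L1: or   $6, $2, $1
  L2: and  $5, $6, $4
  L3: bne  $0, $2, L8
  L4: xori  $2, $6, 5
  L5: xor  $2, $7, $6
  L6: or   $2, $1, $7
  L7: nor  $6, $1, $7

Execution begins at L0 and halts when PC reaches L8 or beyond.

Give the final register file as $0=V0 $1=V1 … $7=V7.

$0=0 $1=1 $2=14 $3=12 $4=11 $5=11 $6=11 $7=8

[0] nor  $6, $0, $2  →  {$0:0, $1:1, $2:11, $3:12, $4:11, $5:14, $6:65524, $7:8}
[1] or   $6, $2, $1  →  {$0:0, $1:1, $2:11, $3:12, $4:11, $5:14, $6:11, $7:8}
[2] and  $5, $6, $4  →  {$0:0, $1:1, $2:11, $3:12, $4:11, $5:11, $6:11, $7:8}
[3] bne  $0, $2, L8  →  {$0:0, $1:1, $2:11, $3:12, $4:11, $5:11, $6:11, $7:8}  ⟨branch taken⟩
[4] xori  $2, $6, 5  →  {$0:0, $1:1, $2:14, $3:12, $4:11, $5:11, $6:11, $7:8}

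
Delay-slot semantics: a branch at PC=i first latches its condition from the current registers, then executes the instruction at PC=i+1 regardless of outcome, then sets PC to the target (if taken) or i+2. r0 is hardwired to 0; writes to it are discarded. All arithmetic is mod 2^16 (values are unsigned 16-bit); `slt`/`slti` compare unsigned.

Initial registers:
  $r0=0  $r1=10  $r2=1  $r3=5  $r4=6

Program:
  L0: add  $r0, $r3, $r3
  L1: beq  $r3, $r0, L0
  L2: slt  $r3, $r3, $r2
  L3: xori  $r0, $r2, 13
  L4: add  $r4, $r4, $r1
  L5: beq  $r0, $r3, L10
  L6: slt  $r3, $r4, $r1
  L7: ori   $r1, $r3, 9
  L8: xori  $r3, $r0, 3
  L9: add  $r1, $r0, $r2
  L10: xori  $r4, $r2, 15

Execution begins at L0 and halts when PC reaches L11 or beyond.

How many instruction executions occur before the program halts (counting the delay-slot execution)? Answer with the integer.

8

PC=0  add  $r0, $r3, $r3     | $r0=0 $r1=10 $r2=1 $r3=5 $r4=6
PC=1  beq  $r3, $r0, L0      | $r0=0 $r1=10 $r2=1 $r3=5 $r4=6  [not taken]
PC=2  slt  $r3, $r3, $r2     | $r0=0 $r1=10 $r2=1 $r3=0 $r4=6
PC=3  xori  $r0, $r2, 13     | $r0=0 $r1=10 $r2=1 $r3=0 $r4=6
PC=4  add  $r4, $r4, $r1     | $r0=0 $r1=10 $r2=1 $r3=0 $r4=16
PC=5  beq  $r0, $r3, L10     | $r0=0 $r1=10 $r2=1 $r3=0 $r4=16  [TAKEN]
PC=6  slt  $r3, $r4, $r1     | $r0=0 $r1=10 $r2=1 $r3=0 $r4=16
PC=10 xori  $r4, $r2, 15     | $r0=0 $r1=10 $r2=1 $r3=0 $r4=14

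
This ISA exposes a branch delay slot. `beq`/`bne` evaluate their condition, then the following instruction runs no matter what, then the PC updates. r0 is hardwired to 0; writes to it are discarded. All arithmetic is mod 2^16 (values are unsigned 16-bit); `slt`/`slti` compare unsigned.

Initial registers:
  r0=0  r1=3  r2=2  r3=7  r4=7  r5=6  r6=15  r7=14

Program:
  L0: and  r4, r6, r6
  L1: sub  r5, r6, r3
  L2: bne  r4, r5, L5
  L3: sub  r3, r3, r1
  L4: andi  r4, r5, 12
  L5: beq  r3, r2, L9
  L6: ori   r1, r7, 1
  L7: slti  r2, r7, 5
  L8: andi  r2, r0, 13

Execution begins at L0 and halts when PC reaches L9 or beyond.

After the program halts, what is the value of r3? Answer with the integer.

4

PC=0  and  r4, r6, r6        | r0=0 r1=3 r2=2 r3=7 r4=15 r5=6 r6=15 r7=14
PC=1  sub  r5, r6, r3        | r0=0 r1=3 r2=2 r3=7 r4=15 r5=8 r6=15 r7=14
PC=2  bne  r4, r5, L5        | r0=0 r1=3 r2=2 r3=7 r4=15 r5=8 r6=15 r7=14  [TAKEN]
PC=3  sub  r3, r3, r1        | r0=0 r1=3 r2=2 r3=4 r4=15 r5=8 r6=15 r7=14
PC=5  beq  r3, r2, L9        | r0=0 r1=3 r2=2 r3=4 r4=15 r5=8 r6=15 r7=14  [not taken]
PC=6  ori   r1, r7, 1        | r0=0 r1=15 r2=2 r3=4 r4=15 r5=8 r6=15 r7=14
PC=7  slti  r2, r7, 5        | r0=0 r1=15 r2=0 r3=4 r4=15 r5=8 r6=15 r7=14
PC=8  andi  r2, r0, 13       | r0=0 r1=15 r2=0 r3=4 r4=15 r5=8 r6=15 r7=14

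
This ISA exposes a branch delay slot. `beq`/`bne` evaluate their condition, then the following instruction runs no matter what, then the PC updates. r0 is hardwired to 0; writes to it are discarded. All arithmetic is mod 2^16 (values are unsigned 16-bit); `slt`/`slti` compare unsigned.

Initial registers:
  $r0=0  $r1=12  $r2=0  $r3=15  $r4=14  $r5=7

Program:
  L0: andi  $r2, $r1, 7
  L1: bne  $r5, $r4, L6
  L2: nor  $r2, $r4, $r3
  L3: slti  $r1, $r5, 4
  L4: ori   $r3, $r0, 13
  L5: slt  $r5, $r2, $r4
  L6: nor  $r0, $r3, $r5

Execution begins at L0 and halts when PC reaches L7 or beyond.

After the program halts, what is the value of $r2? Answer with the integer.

65520

[0] andi  $r2, $r1, 7  →  {$r0:0, $r1:12, $r2:4, $r3:15, $r4:14, $r5:7}
[1] bne  $r5, $r4, L6  →  {$r0:0, $r1:12, $r2:4, $r3:15, $r4:14, $r5:7}  ⟨branch taken⟩
[2] nor  $r2, $r4, $r3  →  {$r0:0, $r1:12, $r2:65520, $r3:15, $r4:14, $r5:7}
[6] nor  $r0, $r3, $r5  →  {$r0:0, $r1:12, $r2:65520, $r3:15, $r4:14, $r5:7}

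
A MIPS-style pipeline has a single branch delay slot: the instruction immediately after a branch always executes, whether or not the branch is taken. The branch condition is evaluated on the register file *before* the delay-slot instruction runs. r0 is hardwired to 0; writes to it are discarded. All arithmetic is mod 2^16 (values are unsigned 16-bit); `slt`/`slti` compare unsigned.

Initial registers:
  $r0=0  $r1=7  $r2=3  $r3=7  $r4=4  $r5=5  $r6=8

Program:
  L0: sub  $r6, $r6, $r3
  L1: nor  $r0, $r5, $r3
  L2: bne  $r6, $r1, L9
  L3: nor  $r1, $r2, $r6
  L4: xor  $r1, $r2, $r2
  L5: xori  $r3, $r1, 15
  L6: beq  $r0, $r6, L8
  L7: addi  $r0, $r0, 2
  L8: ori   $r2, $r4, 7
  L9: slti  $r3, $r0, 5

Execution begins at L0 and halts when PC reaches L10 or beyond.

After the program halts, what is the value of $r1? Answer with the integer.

65532

#0 sub  $r6, $r6, $r3 ; 0/7/3/7/4/5/1
#1 nor  $r0, $r5, $r3 ; 0/7/3/7/4/5/1
#2 bne  $r6, $r1, L9 ; 0/7/3/7/4/5/1 ; →target
#3 nor  $r1, $r2, $r6 ; 0/65532/3/7/4/5/1
#9 slti  $r3, $r0, 5 ; 0/65532/3/1/4/5/1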